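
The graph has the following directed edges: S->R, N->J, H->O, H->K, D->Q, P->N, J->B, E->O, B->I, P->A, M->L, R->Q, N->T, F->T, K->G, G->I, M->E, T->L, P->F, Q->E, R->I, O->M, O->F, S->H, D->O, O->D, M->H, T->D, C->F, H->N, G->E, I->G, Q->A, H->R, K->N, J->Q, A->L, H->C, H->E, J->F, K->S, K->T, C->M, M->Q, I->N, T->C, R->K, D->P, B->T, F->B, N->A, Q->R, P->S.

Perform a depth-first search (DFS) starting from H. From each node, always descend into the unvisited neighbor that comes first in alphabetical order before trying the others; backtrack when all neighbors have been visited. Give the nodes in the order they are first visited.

Visit H
H → C
C → F
F → B
B → I
I → G
G → E
E → O
O → D
D → P
P → A
A → L
P → N
N → J
J → Q
Q → R
R → K
K → S
K → T
O → M

H → C → F → B → I → G → E → O → D → P → A → L → N → J → Q → R → K → S → T → M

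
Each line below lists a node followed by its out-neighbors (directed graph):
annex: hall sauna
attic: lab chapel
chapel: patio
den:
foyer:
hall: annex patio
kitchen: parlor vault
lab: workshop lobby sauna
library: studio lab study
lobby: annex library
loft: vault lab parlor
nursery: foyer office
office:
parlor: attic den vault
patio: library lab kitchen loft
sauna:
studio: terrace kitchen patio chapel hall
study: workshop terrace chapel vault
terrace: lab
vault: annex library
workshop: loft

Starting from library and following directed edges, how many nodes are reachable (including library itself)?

BFS from library visits: library, studio, lab, study, terrace, kitchen, patio, chapel, hall, workshop, lobby, sauna, vault, parlor, loft, annex, attic, den
Reachable nodes: 18 of 21 total.

18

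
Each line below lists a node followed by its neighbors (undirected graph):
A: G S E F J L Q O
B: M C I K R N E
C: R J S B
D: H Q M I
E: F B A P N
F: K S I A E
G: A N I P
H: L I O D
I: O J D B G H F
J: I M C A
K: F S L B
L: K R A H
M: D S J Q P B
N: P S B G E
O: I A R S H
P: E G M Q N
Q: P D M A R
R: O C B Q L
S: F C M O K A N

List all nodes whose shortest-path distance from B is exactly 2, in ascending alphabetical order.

A, D, F, G, H, J, L, O, P, Q, S

Level 0: B
Level 1: C, E, I, K, M, N, R
Level 2: A, D, F, G, H, J, L, O, P, Q, S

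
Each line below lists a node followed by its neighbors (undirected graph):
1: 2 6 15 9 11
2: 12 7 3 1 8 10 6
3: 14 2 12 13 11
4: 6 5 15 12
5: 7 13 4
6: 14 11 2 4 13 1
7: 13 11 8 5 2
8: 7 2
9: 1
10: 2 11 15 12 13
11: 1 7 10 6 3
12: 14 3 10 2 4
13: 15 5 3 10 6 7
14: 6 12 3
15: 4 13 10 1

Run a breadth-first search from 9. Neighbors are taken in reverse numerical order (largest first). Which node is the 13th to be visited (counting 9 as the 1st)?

12

Visit 9; enqueue 1 → queue [1]
Visit 1; enqueue 15, 11, 6, 2 → queue [15, 11, 6, 2]
Visit 15; enqueue 13, 10, 4 → queue [11, 6, 2, 13, 10, 4]
Visit 11; enqueue 7, 3 → queue [6, 2, 13, 10, 4, 7, 3]
Visit 6; enqueue 14 → queue [2, 13, 10, 4, 7, 3, 14]
Visit 2; enqueue 12, 8 → queue [13, 10, 4, 7, 3, 14, 12, 8]
Visit 13; enqueue 5 → queue [10, 4, 7, 3, 14, 12, 8, 5]
Visit 10 → queue [4, 7, 3, 14, 12, 8, 5]
Visit 4 → queue [7, 3, 14, 12, 8, 5]
Visit 7 → queue [3, 14, 12, 8, 5]
Visit 3 → queue [14, 12, 8, 5]
Visit 14 → queue [12, 8, 5]
Visit 12 → queue [8, 5]
Visit 8 → queue [5]
Visit 5 → queue []

Visit order: 9, 1, 15, 11, 6, 2, 13, 10, 4, 7, 3, 14, 12, 8, 5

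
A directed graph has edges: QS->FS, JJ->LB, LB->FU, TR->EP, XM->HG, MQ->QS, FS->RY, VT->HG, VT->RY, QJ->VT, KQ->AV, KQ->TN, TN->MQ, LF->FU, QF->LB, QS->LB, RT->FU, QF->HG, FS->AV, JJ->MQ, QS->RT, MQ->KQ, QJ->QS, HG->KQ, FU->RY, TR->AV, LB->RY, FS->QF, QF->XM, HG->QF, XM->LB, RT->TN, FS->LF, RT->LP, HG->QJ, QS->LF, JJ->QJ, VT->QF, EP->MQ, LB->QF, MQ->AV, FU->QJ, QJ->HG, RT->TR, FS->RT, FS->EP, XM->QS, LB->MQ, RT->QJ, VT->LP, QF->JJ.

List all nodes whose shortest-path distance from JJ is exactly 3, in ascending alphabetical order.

Level 0: JJ
Level 1: LB, MQ, QJ
Level 2: AV, FU, HG, KQ, QF, QS, RY, VT
Level 3: FS, LF, LP, RT, TN, XM
Level 4: EP, TR

FS, LF, LP, RT, TN, XM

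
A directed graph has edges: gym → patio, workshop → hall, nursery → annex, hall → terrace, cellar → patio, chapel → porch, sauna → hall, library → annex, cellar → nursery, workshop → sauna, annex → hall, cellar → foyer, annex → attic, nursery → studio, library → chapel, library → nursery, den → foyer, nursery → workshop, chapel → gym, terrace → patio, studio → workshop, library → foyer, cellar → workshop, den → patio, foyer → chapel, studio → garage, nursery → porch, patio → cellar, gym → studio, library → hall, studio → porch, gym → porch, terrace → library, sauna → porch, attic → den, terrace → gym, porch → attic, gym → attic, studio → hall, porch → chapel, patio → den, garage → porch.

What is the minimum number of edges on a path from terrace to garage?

Level 0: terrace
Level 1: gym, library, patio
Level 2: annex, attic, cellar, chapel, den, foyer, hall, nursery, porch, studio
Level 3: garage, workshop
Level 4: sauna
garage first appears at level 3.

3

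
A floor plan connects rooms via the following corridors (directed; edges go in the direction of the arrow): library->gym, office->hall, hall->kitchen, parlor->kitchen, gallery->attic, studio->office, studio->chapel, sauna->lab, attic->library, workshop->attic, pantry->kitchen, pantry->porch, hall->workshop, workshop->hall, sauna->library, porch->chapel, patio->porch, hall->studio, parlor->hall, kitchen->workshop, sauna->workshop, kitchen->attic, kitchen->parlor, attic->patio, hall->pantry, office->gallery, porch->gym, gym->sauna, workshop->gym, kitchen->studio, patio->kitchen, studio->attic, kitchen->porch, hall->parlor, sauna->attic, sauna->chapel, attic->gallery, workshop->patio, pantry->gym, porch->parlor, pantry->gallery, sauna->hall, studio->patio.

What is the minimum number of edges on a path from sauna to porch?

Level 0: sauna
Level 1: attic, chapel, hall, lab, library, workshop
Level 2: gallery, gym, kitchen, pantry, parlor, patio, studio
Level 3: office, porch
porch first appears at level 3.

3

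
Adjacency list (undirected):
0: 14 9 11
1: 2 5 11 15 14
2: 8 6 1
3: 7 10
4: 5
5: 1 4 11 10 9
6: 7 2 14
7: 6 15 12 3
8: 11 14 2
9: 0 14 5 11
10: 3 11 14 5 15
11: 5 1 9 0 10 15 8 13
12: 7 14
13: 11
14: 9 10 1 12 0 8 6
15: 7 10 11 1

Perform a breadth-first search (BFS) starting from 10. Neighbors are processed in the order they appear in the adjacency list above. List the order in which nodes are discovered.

10 -> 3 -> 11 -> 14 -> 5 -> 15 -> 7 -> 1 -> 9 -> 0 -> 8 -> 13 -> 12 -> 6 -> 4 -> 2

Visit 10; enqueue 3, 11, 14, 5, 15 → queue [3, 11, 14, 5, 15]
Visit 3; enqueue 7 → queue [11, 14, 5, 15, 7]
Visit 11; enqueue 1, 9, 0, 8, 13 → queue [14, 5, 15, 7, 1, 9, 0, 8, 13]
Visit 14; enqueue 12, 6 → queue [5, 15, 7, 1, 9, 0, 8, 13, 12, 6]
Visit 5; enqueue 4 → queue [15, 7, 1, 9, 0, 8, 13, 12, 6, 4]
Visit 15 → queue [7, 1, 9, 0, 8, 13, 12, 6, 4]
Visit 7 → queue [1, 9, 0, 8, 13, 12, 6, 4]
Visit 1; enqueue 2 → queue [9, 0, 8, 13, 12, 6, 4, 2]
Visit 9 → queue [0, 8, 13, 12, 6, 4, 2]
Visit 0 → queue [8, 13, 12, 6, 4, 2]
Visit 8 → queue [13, 12, 6, 4, 2]
Visit 13 → queue [12, 6, 4, 2]
Visit 12 → queue [6, 4, 2]
Visit 6 → queue [4, 2]
Visit 4 → queue [2]
Visit 2 → queue []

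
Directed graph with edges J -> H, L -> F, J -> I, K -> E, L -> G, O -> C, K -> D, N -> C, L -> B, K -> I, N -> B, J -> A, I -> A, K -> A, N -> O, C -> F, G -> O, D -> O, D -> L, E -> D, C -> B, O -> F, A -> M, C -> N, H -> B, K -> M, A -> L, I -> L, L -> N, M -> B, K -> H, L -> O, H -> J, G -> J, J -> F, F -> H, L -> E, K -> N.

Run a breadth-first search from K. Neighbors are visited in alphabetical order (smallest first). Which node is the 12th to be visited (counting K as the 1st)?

Visit K; enqueue A, D, E, H, I, M, N → queue [A, D, E, H, I, M, N]
Visit A; enqueue L → queue [D, E, H, I, M, N, L]
Visit D; enqueue O → queue [E, H, I, M, N, L, O]
Visit E → queue [H, I, M, N, L, O]
Visit H; enqueue B, J → queue [I, M, N, L, O, B, J]
Visit I → queue [M, N, L, O, B, J]
Visit M → queue [N, L, O, B, J]
Visit N; enqueue C → queue [L, O, B, J, C]
Visit L; enqueue F, G → queue [O, B, J, C, F, G]
Visit O → queue [B, J, C, F, G]
Visit B → queue [J, C, F, G]
Visit J → queue [C, F, G]
Visit C → queue [F, G]
Visit F → queue [G]
Visit G → queue []

Visit order: K, A, D, E, H, I, M, N, L, O, B, J, C, F, G

J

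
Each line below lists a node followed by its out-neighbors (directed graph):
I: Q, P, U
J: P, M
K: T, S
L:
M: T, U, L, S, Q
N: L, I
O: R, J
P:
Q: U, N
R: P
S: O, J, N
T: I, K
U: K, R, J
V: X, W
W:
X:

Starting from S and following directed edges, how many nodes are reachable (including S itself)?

13

BFS from S visits: S, O, J, N, R, P, M, L, I, T, U, Q, K
Reachable nodes: 13 of 16 total.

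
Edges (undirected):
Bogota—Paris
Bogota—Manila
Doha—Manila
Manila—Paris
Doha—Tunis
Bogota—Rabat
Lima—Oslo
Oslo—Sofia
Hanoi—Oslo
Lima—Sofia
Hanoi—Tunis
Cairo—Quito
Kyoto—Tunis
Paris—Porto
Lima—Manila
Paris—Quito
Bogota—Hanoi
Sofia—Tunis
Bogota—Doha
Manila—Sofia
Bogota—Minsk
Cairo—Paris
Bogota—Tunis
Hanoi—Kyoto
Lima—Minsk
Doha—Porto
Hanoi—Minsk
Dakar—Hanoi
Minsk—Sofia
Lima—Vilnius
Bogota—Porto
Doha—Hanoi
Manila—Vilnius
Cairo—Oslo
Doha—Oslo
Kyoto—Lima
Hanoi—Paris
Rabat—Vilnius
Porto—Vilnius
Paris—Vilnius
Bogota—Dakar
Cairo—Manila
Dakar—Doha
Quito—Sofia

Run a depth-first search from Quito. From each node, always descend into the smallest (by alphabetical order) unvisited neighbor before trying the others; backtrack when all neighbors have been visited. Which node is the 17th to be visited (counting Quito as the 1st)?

Visit Quito
Quito → Cairo
Cairo → Manila
Manila → Bogota
Bogota → Dakar
Dakar → Doha
Doha → Hanoi
Hanoi → Kyoto
Kyoto → Lima
Lima → Minsk
Minsk → Sofia
Sofia → Oslo
Sofia → Tunis
Lima → Vilnius
Vilnius → Paris
Paris → Porto
Vilnius → Rabat

Visit order: Quito, Cairo, Manila, Bogota, Dakar, Doha, Hanoi, Kyoto, Lima, Minsk, Sofia, Oslo, Tunis, Vilnius, Paris, Porto, Rabat

Rabat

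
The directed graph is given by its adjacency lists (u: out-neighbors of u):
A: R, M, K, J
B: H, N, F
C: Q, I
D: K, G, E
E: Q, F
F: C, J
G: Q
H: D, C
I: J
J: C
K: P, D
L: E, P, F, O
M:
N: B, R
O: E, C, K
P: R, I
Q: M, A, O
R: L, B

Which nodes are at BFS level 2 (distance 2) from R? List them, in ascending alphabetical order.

Level 0: R
Level 1: B, L
Level 2: E, F, H, N, O, P
Level 3: C, D, I, J, K, Q
Level 4: A, G, M

E, F, H, N, O, P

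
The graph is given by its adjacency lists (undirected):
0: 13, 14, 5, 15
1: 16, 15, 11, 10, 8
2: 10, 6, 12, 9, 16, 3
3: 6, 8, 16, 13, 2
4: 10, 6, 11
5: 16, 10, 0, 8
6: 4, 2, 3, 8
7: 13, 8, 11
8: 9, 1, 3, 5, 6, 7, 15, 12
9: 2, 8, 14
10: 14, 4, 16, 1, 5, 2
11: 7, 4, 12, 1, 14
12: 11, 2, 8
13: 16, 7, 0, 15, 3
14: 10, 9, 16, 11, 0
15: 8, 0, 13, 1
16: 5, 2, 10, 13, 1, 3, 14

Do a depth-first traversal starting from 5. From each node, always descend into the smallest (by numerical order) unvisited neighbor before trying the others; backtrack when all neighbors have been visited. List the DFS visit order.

Visit 5
5 → 0
0 → 13
13 → 3
3 → 2
2 → 6
6 → 4
4 → 10
10 → 1
1 → 8
8 → 7
7 → 11
11 → 12
11 → 14
14 → 9
14 → 16
8 → 15

5 → 0 → 13 → 3 → 2 → 6 → 4 → 10 → 1 → 8 → 7 → 11 → 12 → 14 → 9 → 16 → 15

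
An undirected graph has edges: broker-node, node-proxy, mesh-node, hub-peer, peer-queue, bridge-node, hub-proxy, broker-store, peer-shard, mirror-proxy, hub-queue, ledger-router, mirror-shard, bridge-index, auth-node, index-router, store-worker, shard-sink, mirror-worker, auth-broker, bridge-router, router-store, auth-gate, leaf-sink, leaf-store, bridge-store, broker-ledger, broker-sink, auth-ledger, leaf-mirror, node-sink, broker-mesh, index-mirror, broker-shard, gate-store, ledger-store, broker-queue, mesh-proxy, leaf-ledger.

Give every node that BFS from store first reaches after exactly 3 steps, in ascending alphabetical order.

hub, peer, proxy

Level 0: store
Level 1: bridge, broker, gate, leaf, ledger, router, worker
Level 2: auth, index, mesh, mirror, node, queue, shard, sink
Level 3: hub, peer, proxy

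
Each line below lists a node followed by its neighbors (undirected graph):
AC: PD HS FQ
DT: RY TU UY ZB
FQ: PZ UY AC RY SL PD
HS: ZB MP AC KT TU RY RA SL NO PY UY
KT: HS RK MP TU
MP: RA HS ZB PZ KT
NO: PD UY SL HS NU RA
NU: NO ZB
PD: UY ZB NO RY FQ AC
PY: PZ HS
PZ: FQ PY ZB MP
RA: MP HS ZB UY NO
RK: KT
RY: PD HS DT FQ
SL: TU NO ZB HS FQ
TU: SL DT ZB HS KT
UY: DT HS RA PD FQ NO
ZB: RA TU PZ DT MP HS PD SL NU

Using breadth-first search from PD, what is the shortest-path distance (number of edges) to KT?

3

Level 0: PD
Level 1: AC, FQ, NO, RY, UY, ZB
Level 2: DT, HS, MP, NU, PZ, RA, SL, TU
Level 3: KT, PY
Level 4: RK
KT first appears at level 3.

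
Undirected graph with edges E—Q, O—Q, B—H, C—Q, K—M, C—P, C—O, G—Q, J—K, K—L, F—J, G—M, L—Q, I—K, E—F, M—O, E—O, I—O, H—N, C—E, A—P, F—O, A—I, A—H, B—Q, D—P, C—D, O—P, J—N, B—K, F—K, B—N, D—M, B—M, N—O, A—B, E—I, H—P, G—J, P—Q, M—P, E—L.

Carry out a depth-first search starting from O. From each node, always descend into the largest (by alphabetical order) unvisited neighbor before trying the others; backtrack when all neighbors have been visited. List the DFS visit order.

O -> Q -> P -> M -> K -> L -> E -> I -> A -> H -> N -> J -> G -> F -> B -> C -> D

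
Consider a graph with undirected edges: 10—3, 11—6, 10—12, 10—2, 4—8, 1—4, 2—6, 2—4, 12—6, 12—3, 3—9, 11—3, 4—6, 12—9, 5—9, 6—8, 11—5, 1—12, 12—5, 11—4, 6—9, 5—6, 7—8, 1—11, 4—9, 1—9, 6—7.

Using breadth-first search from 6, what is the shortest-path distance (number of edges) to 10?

2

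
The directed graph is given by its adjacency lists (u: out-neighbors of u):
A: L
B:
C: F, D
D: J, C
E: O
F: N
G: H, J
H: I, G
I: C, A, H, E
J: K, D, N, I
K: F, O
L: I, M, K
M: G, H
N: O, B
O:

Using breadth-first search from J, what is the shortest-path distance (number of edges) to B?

Level 0: J
Level 1: D, I, K, N
Level 2: A, B, C, E, F, H, O
Level 3: G, L
Level 4: M
B first appears at level 2.

2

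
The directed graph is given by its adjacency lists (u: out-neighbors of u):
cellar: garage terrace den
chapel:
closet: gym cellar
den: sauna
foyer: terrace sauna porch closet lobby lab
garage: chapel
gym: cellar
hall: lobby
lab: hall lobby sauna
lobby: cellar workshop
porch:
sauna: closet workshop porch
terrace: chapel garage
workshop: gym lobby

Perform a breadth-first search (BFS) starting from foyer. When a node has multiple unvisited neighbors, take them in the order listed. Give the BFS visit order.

foyer, terrace, sauna, porch, closet, lobby, lab, chapel, garage, workshop, gym, cellar, hall, den

Visit foyer; enqueue terrace, sauna, porch, closet, lobby, lab → queue [terrace, sauna, porch, closet, lobby, lab]
Visit terrace; enqueue chapel, garage → queue [sauna, porch, closet, lobby, lab, chapel, garage]
Visit sauna; enqueue workshop → queue [porch, closet, lobby, lab, chapel, garage, workshop]
Visit porch → queue [closet, lobby, lab, chapel, garage, workshop]
Visit closet; enqueue gym, cellar → queue [lobby, lab, chapel, garage, workshop, gym, cellar]
Visit lobby → queue [lab, chapel, garage, workshop, gym, cellar]
Visit lab; enqueue hall → queue [chapel, garage, workshop, gym, cellar, hall]
Visit chapel → queue [garage, workshop, gym, cellar, hall]
Visit garage → queue [workshop, gym, cellar, hall]
Visit workshop → queue [gym, cellar, hall]
Visit gym → queue [cellar, hall]
Visit cellar; enqueue den → queue [hall, den]
Visit hall → queue [den]
Visit den → queue []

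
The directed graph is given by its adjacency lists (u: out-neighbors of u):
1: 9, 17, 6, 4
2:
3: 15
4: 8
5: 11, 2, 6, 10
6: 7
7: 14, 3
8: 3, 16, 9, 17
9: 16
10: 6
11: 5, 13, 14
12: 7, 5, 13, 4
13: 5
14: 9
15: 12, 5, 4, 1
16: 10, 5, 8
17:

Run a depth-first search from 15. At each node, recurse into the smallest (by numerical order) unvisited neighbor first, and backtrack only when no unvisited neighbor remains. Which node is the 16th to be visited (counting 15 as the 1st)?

Visit 15
15 → 1
1 → 4
4 → 8
8 → 3
8 → 9
9 → 16
16 → 5
5 → 2
5 → 6
6 → 7
7 → 14
5 → 10
5 → 11
11 → 13
8 → 17
15 → 12

Visit order: 15, 1, 4, 8, 3, 9, 16, 5, 2, 6, 7, 14, 10, 11, 13, 17, 12

17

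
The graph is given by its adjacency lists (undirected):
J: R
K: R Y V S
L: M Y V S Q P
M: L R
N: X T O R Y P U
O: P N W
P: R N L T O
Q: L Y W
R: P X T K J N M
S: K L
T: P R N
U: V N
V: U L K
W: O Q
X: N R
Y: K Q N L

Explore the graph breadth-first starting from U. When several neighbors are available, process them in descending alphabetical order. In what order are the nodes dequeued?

U -> V -> N -> L -> K -> Y -> X -> T -> R -> P -> O -> S -> Q -> M -> J -> W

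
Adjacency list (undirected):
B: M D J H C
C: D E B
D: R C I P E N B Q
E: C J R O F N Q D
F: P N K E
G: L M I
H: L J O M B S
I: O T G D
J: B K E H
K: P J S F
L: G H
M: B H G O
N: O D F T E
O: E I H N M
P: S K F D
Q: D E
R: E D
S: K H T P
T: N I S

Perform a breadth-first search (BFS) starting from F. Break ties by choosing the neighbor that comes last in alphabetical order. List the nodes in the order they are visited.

F, P, N, K, E, S, D, T, O, J, R, Q, C, H, I, B, M, L, G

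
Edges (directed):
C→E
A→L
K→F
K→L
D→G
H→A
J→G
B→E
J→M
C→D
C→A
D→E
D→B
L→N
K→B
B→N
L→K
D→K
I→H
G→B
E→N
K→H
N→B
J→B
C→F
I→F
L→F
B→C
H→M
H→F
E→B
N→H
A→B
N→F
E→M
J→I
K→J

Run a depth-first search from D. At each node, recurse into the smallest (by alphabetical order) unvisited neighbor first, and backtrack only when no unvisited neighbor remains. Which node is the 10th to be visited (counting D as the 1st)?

J

Visit D
D → B
B → C
C → A
A → L
L → F
L → K
K → H
H → M
K → J
J → G
J → I
L → N
C → E

Visit order: D, B, C, A, L, F, K, H, M, J, G, I, N, E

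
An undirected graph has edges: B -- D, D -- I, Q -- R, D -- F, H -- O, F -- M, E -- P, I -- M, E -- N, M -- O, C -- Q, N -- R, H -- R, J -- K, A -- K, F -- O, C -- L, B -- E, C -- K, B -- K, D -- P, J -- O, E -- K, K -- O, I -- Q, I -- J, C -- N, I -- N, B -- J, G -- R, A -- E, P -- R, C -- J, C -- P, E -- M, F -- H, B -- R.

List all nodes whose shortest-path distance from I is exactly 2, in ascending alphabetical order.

B, C, E, F, K, O, P, R

Level 0: I
Level 1: D, J, M, N, Q
Level 2: B, C, E, F, K, O, P, R
Level 3: A, G, H, L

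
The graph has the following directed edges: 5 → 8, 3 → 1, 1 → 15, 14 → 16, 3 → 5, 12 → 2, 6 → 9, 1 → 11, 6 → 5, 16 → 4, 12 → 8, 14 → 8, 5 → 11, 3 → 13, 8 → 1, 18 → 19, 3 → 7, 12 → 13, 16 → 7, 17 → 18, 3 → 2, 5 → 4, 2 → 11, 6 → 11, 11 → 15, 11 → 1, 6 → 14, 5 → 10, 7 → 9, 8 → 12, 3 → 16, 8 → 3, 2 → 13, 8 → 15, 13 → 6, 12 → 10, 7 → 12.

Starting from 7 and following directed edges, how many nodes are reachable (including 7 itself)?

BFS from 7 visits: 7, 9, 12, 2, 8, 10, 13, 11, 1, 3, 15, 6, 5, 16, 14, 4
Reachable nodes: 16 of 19 total.

16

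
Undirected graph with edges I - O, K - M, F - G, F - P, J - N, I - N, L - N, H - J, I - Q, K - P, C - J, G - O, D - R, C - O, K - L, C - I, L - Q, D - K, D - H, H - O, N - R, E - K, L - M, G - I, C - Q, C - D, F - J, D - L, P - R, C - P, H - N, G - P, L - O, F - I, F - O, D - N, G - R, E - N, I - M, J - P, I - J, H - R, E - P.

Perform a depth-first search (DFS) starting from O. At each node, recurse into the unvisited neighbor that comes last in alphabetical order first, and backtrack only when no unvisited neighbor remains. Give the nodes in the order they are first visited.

Visit O
O → L
L → Q
Q → I
I → N
N → R
R → P
P → K
K → M
K → E
K → D
D → H
H → J
J → F
F → G
J → C

O -> L -> Q -> I -> N -> R -> P -> K -> M -> E -> D -> H -> J -> F -> G -> C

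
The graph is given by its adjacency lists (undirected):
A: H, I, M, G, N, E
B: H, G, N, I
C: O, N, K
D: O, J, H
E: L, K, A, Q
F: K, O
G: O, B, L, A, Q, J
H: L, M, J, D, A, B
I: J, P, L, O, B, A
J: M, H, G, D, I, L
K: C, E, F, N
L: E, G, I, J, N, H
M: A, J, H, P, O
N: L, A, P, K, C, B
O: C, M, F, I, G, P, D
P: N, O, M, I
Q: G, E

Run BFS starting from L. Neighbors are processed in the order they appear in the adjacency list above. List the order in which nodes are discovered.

Visit L; enqueue E, G, I, J, N, H → queue [E, G, I, J, N, H]
Visit E; enqueue K, A, Q → queue [G, I, J, N, H, K, A, Q]
Visit G; enqueue O, B → queue [I, J, N, H, K, A, Q, O, B]
Visit I; enqueue P → queue [J, N, H, K, A, Q, O, B, P]
Visit J; enqueue M, D → queue [N, H, K, A, Q, O, B, P, M, D]
Visit N; enqueue C → queue [H, K, A, Q, O, B, P, M, D, C]
Visit H → queue [K, A, Q, O, B, P, M, D, C]
Visit K; enqueue F → queue [A, Q, O, B, P, M, D, C, F]
Visit A → queue [Q, O, B, P, M, D, C, F]
Visit Q → queue [O, B, P, M, D, C, F]
Visit O → queue [B, P, M, D, C, F]
Visit B → queue [P, M, D, C, F]
Visit P → queue [M, D, C, F]
Visit M → queue [D, C, F]
Visit D → queue [C, F]
Visit C → queue [F]
Visit F → queue []

L -> E -> G -> I -> J -> N -> H -> K -> A -> Q -> O -> B -> P -> M -> D -> C -> F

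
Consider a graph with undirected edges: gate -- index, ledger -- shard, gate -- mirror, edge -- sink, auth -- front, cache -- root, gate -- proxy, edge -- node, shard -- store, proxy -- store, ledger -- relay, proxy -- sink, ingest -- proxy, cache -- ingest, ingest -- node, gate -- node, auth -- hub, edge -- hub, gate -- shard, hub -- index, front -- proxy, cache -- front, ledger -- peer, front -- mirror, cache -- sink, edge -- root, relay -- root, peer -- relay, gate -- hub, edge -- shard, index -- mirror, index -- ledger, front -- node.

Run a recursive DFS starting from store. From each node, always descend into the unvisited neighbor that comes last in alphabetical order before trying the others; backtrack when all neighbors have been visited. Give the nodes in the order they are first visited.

store → shard → ledger → relay → root → edge → sink → proxy → ingest → node → gate → mirror → index → hub → auth → front → cache → peer

Visit store
store → shard
shard → ledger
ledger → relay
relay → root
root → edge
edge → sink
sink → proxy
proxy → ingest
ingest → node
node → gate
gate → mirror
mirror → index
index → hub
hub → auth
auth → front
front → cache
relay → peer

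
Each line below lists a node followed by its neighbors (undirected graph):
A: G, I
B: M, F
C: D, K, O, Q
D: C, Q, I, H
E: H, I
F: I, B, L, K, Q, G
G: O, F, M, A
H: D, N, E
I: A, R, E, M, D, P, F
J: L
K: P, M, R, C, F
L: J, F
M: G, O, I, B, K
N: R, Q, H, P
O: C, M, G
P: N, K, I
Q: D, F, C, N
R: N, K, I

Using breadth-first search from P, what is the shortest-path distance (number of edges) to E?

Level 0: P
Level 1: I, K, N
Level 2: A, C, D, E, F, H, M, Q, R
Level 3: B, G, L, O
Level 4: J
E first appears at level 2.

2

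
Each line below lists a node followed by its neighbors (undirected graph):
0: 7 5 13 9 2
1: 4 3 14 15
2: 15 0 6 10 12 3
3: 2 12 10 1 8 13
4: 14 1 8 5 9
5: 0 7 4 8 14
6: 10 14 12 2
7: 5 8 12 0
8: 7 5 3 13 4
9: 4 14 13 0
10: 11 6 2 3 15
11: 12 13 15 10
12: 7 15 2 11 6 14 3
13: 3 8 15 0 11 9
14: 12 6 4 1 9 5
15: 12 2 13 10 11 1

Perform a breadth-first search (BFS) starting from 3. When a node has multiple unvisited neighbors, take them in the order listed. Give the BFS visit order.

Visit 3; enqueue 2, 12, 10, 1, 8, 13 → queue [2, 12, 10, 1, 8, 13]
Visit 2; enqueue 15, 0, 6 → queue [12, 10, 1, 8, 13, 15, 0, 6]
Visit 12; enqueue 7, 11, 14 → queue [10, 1, 8, 13, 15, 0, 6, 7, 11, 14]
Visit 10 → queue [1, 8, 13, 15, 0, 6, 7, 11, 14]
Visit 1; enqueue 4 → queue [8, 13, 15, 0, 6, 7, 11, 14, 4]
Visit 8; enqueue 5 → queue [13, 15, 0, 6, 7, 11, 14, 4, 5]
Visit 13; enqueue 9 → queue [15, 0, 6, 7, 11, 14, 4, 5, 9]
Visit 15 → queue [0, 6, 7, 11, 14, 4, 5, 9]
Visit 0 → queue [6, 7, 11, 14, 4, 5, 9]
Visit 6 → queue [7, 11, 14, 4, 5, 9]
Visit 7 → queue [11, 14, 4, 5, 9]
Visit 11 → queue [14, 4, 5, 9]
Visit 14 → queue [4, 5, 9]
Visit 4 → queue [5, 9]
Visit 5 → queue [9]
Visit 9 → queue []

3, 2, 12, 10, 1, 8, 13, 15, 0, 6, 7, 11, 14, 4, 5, 9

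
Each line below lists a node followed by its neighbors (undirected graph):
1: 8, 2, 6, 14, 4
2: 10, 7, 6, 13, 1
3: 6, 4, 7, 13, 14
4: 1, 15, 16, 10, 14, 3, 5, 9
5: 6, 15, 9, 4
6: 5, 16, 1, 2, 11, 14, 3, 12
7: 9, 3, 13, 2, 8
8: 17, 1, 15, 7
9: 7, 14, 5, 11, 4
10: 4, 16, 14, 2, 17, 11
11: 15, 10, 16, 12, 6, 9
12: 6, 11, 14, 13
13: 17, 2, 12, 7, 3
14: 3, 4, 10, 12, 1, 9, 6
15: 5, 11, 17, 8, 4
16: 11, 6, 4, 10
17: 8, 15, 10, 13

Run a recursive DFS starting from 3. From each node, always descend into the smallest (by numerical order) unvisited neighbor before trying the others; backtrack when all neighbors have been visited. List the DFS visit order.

3 4 1 2 6 5 9 7 8 15 11 10 14 12 13 17 16

Visit 3
3 → 4
4 → 1
1 → 2
2 → 6
6 → 5
5 → 9
9 → 7
7 → 8
8 → 15
15 → 11
11 → 10
10 → 14
14 → 12
12 → 13
13 → 17
10 → 16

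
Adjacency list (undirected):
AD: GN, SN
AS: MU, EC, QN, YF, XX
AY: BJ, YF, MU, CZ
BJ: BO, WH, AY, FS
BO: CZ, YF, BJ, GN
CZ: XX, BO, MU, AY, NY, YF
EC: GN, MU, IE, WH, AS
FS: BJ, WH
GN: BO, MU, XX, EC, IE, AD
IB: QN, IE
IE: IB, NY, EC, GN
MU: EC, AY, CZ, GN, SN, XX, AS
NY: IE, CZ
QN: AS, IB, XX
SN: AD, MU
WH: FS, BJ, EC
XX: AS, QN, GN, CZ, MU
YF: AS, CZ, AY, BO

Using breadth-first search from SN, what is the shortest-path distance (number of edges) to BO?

3

Level 0: SN
Level 1: AD, MU
Level 2: AS, AY, CZ, EC, GN, XX
Level 3: BJ, BO, IE, NY, QN, WH, YF
Level 4: FS, IB
BO first appears at level 3.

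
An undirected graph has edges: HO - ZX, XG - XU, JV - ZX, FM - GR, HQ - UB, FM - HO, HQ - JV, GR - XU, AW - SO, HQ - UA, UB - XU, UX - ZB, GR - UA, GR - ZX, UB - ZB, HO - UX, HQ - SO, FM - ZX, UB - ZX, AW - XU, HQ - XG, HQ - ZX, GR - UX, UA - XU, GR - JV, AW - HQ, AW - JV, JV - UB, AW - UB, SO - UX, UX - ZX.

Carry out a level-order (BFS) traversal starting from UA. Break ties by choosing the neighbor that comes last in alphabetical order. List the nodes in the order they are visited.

Visit UA; enqueue XU, HQ, GR → queue [XU, HQ, GR]
Visit XU; enqueue XG, UB, AW → queue [HQ, GR, XG, UB, AW]
Visit HQ; enqueue ZX, SO, JV → queue [GR, XG, UB, AW, ZX, SO, JV]
Visit GR; enqueue UX, FM → queue [XG, UB, AW, ZX, SO, JV, UX, FM]
Visit XG → queue [UB, AW, ZX, SO, JV, UX, FM]
Visit UB; enqueue ZB → queue [AW, ZX, SO, JV, UX, FM, ZB]
Visit AW → queue [ZX, SO, JV, UX, FM, ZB]
Visit ZX; enqueue HO → queue [SO, JV, UX, FM, ZB, HO]
Visit SO → queue [JV, UX, FM, ZB, HO]
Visit JV → queue [UX, FM, ZB, HO]
Visit UX → queue [FM, ZB, HO]
Visit FM → queue [ZB, HO]
Visit ZB → queue [HO]
Visit HO → queue []

UA, XU, HQ, GR, XG, UB, AW, ZX, SO, JV, UX, FM, ZB, HO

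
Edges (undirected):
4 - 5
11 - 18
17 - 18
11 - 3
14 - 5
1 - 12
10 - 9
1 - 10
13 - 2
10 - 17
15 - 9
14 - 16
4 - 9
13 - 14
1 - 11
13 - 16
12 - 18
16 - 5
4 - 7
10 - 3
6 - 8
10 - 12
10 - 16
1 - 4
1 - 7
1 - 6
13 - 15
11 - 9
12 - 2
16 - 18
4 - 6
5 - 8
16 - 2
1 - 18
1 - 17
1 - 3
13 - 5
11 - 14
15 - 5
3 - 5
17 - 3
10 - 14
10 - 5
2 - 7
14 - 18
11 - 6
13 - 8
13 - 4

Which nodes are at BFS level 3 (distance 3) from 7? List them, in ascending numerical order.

Level 0: 7
Level 1: 1, 2, 4
Level 2: 3, 5, 6, 9, 10, 11, 12, 13, 16, 17, 18
Level 3: 8, 14, 15

8, 14, 15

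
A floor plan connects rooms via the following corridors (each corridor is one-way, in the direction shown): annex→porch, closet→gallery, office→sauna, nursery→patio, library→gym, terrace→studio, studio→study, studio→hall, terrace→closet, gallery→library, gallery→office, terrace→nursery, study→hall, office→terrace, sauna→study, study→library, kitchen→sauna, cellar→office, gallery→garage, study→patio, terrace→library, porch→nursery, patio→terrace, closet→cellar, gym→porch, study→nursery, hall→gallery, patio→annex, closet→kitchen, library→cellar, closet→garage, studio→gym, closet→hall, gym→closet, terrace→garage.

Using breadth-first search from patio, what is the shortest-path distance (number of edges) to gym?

3

Level 0: patio
Level 1: annex, terrace
Level 2: closet, garage, library, nursery, porch, studio
Level 3: cellar, gallery, gym, hall, kitchen, study
Level 4: office, sauna
gym first appears at level 3.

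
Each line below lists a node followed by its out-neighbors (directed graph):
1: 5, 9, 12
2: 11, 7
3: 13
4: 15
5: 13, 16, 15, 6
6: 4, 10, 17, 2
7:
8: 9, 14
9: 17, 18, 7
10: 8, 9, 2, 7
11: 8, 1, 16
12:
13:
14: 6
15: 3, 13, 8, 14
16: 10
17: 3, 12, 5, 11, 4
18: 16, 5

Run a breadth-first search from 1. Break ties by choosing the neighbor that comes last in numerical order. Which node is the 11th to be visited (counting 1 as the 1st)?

Visit 1; enqueue 12, 9, 5 → queue [12, 9, 5]
Visit 12 → queue [9, 5]
Visit 9; enqueue 18, 17, 7 → queue [5, 18, 17, 7]
Visit 5; enqueue 16, 15, 13, 6 → queue [18, 17, 7, 16, 15, 13, 6]
Visit 18 → queue [17, 7, 16, 15, 13, 6]
Visit 17; enqueue 11, 4, 3 → queue [7, 16, 15, 13, 6, 11, 4, 3]
Visit 7 → queue [16, 15, 13, 6, 11, 4, 3]
Visit 16; enqueue 10 → queue [15, 13, 6, 11, 4, 3, 10]
Visit 15; enqueue 14, 8 → queue [13, 6, 11, 4, 3, 10, 14, 8]
Visit 13 → queue [6, 11, 4, 3, 10, 14, 8]
Visit 6; enqueue 2 → queue [11, 4, 3, 10, 14, 8, 2]
Visit 11 → queue [4, 3, 10, 14, 8, 2]
Visit 4 → queue [3, 10, 14, 8, 2]
Visit 3 → queue [10, 14, 8, 2]
Visit 10 → queue [14, 8, 2]
Visit 14 → queue [8, 2]
Visit 8 → queue [2]
Visit 2 → queue []

Visit order: 1, 12, 9, 5, 18, 17, 7, 16, 15, 13, 6, 11, 4, 3, 10, 14, 8, 2

6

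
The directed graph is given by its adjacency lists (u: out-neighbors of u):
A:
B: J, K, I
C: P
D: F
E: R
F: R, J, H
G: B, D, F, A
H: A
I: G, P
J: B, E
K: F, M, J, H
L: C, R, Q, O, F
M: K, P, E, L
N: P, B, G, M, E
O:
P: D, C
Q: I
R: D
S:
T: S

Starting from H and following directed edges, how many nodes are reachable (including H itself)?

BFS from H visits: H, A
Reachable nodes: 2 of 20 total.

2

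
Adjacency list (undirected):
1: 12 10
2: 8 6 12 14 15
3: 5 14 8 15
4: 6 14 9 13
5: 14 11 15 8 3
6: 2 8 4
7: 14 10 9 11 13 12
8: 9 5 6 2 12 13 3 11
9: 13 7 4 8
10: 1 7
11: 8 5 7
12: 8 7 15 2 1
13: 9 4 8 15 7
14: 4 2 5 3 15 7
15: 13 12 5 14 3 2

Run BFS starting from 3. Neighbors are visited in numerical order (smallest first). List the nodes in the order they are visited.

Visit 3; enqueue 5, 8, 14, 15 → queue [5, 8, 14, 15]
Visit 5; enqueue 11 → queue [8, 14, 15, 11]
Visit 8; enqueue 2, 6, 9, 12, 13 → queue [14, 15, 11, 2, 6, 9, 12, 13]
Visit 14; enqueue 4, 7 → queue [15, 11, 2, 6, 9, 12, 13, 4, 7]
Visit 15 → queue [11, 2, 6, 9, 12, 13, 4, 7]
Visit 11 → queue [2, 6, 9, 12, 13, 4, 7]
Visit 2 → queue [6, 9, 12, 13, 4, 7]
Visit 6 → queue [9, 12, 13, 4, 7]
Visit 9 → queue [12, 13, 4, 7]
Visit 12; enqueue 1 → queue [13, 4, 7, 1]
Visit 13 → queue [4, 7, 1]
Visit 4 → queue [7, 1]
Visit 7; enqueue 10 → queue [1, 10]
Visit 1 → queue [10]
Visit 10 → queue []

3 -> 5 -> 8 -> 14 -> 15 -> 11 -> 2 -> 6 -> 9 -> 12 -> 13 -> 4 -> 7 -> 1 -> 10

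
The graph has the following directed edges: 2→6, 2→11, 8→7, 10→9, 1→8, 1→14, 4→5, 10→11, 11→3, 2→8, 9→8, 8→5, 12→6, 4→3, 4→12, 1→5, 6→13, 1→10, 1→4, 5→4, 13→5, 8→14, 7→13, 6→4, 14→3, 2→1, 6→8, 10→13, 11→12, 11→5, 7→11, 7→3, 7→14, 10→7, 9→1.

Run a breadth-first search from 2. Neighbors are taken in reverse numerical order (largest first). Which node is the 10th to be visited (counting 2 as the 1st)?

7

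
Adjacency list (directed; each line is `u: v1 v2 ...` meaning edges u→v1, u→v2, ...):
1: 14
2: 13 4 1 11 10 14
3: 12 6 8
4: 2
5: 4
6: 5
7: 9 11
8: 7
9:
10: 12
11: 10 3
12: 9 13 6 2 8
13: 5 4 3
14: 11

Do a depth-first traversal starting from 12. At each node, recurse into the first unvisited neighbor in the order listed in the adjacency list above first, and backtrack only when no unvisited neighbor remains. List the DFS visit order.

12, 9, 13, 5, 4, 2, 1, 14, 11, 10, 3, 6, 8, 7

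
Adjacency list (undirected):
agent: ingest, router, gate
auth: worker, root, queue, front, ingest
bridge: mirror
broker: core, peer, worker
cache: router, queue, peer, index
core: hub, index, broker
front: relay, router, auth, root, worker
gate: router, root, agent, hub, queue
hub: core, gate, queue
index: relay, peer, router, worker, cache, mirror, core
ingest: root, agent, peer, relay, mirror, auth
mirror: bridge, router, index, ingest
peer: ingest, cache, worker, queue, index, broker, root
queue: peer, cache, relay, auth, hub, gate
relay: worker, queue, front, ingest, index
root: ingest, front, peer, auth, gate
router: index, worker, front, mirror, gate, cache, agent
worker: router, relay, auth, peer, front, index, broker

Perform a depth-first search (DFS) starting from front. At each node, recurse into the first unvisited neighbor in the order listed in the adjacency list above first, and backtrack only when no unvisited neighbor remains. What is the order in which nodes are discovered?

Visit front
front → relay
relay → worker
worker → router
router → index
index → peer
peer → ingest
ingest → root
root → auth
auth → queue
queue → cache
queue → hub
hub → core
core → broker
hub → gate
gate → agent
ingest → mirror
mirror → bridge

front → relay → worker → router → index → peer → ingest → root → auth → queue → cache → hub → core → broker → gate → agent → mirror → bridge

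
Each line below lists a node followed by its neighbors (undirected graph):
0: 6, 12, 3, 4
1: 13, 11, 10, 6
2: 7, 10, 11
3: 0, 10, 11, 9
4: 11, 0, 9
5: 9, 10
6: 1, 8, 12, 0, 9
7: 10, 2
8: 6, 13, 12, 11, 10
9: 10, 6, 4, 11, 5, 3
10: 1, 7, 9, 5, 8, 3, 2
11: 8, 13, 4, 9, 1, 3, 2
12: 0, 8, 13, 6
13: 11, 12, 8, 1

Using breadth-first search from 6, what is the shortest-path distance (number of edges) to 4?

2

Level 0: 6
Level 1: 0, 1, 8, 9, 12
Level 2: 3, 4, 5, 10, 11, 13
Level 3: 2, 7
4 first appears at level 2.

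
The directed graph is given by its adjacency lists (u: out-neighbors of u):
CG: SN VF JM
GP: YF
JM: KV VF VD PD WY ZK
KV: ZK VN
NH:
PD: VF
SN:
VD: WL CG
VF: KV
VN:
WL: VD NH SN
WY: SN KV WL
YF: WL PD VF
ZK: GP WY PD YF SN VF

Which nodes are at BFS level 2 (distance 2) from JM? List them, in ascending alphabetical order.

Level 0: JM
Level 1: KV, PD, VD, VF, WY, ZK
Level 2: CG, GP, SN, VN, WL, YF
Level 3: NH

CG, GP, SN, VN, WL, YF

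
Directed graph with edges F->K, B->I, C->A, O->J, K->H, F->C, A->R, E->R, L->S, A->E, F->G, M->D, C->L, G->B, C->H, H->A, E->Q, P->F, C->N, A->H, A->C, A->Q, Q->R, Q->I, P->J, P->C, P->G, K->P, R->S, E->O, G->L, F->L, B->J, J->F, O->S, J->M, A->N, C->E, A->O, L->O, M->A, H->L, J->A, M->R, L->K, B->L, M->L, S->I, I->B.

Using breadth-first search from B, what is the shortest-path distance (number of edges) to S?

Level 0: B
Level 1: I, J, L
Level 2: A, F, K, M, O, S
Level 3: C, D, E, G, H, N, P, Q, R
S first appears at level 2.

2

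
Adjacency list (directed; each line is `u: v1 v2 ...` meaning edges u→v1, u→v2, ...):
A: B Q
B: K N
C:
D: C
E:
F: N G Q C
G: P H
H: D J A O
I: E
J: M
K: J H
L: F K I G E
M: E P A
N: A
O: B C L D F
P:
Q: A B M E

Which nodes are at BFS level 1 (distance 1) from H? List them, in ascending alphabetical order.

A, D, J, O

Level 0: H
Level 1: A, D, J, O
Level 2: B, C, F, L, M, Q
Level 3: E, G, I, K, N, P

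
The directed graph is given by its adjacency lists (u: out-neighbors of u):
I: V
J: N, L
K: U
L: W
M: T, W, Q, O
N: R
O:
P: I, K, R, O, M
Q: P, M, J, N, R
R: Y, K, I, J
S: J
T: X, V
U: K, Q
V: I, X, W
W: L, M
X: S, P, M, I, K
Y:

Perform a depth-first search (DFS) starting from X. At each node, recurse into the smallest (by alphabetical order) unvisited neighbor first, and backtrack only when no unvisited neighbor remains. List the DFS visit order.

X -> I -> V -> W -> L -> M -> O -> Q -> J -> N -> R -> K -> U -> Y -> P -> T -> S

Visit X
X → I
I → V
V → W
W → L
W → M
M → O
M → Q
Q → J
J → N
N → R
R → K
K → U
R → Y
Q → P
M → T
X → S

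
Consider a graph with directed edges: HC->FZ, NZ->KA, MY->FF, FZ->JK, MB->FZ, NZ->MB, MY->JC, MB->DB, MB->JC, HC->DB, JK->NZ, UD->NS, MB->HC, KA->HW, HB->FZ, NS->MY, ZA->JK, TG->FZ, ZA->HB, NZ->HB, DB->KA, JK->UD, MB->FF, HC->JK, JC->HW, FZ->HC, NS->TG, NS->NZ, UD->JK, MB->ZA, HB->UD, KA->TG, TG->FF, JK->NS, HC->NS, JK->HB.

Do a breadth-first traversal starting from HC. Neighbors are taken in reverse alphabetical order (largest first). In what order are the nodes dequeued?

HC, NS, JK, FZ, DB, TG, NZ, MY, UD, HB, KA, FF, MB, JC, HW, ZA

Visit HC; enqueue NS, JK, FZ, DB → queue [NS, JK, FZ, DB]
Visit NS; enqueue TG, NZ, MY → queue [JK, FZ, DB, TG, NZ, MY]
Visit JK; enqueue UD, HB → queue [FZ, DB, TG, NZ, MY, UD, HB]
Visit FZ → queue [DB, TG, NZ, MY, UD, HB]
Visit DB; enqueue KA → queue [TG, NZ, MY, UD, HB, KA]
Visit TG; enqueue FF → queue [NZ, MY, UD, HB, KA, FF]
Visit NZ; enqueue MB → queue [MY, UD, HB, KA, FF, MB]
Visit MY; enqueue JC → queue [UD, HB, KA, FF, MB, JC]
Visit UD → queue [HB, KA, FF, MB, JC]
Visit HB → queue [KA, FF, MB, JC]
Visit KA; enqueue HW → queue [FF, MB, JC, HW]
Visit FF → queue [MB, JC, HW]
Visit MB; enqueue ZA → queue [JC, HW, ZA]
Visit JC → queue [HW, ZA]
Visit HW → queue [ZA]
Visit ZA → queue []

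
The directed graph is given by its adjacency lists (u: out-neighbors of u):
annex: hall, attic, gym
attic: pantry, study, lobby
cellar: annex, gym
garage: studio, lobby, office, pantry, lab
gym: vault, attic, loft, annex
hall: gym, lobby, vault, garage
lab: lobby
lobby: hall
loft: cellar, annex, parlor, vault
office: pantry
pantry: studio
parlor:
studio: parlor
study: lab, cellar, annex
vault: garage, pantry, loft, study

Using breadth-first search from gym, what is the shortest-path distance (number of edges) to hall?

Level 0: gym
Level 1: annex, attic, loft, vault
Level 2: cellar, garage, hall, lobby, pantry, parlor, study
Level 3: lab, office, studio
hall first appears at level 2.

2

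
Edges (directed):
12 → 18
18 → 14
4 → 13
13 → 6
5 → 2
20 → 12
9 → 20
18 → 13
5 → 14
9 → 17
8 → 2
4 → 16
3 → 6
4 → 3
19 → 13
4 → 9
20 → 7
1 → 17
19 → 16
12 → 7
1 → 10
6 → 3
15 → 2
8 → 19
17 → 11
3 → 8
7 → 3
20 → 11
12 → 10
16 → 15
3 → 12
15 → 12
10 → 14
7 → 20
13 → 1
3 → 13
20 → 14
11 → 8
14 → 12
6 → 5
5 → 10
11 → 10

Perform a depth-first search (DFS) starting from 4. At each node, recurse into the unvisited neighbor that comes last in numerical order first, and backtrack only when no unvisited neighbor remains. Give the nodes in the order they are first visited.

4, 16, 15, 12, 18, 14, 13, 6, 5, 10, 2, 3, 8, 19, 1, 17, 11, 7, 20, 9

Visit 4
4 → 16
16 → 15
15 → 12
12 → 18
18 → 14
18 → 13
13 → 6
6 → 5
5 → 10
5 → 2
6 → 3
3 → 8
8 → 19
13 → 1
1 → 17
17 → 11
12 → 7
7 → 20
4 → 9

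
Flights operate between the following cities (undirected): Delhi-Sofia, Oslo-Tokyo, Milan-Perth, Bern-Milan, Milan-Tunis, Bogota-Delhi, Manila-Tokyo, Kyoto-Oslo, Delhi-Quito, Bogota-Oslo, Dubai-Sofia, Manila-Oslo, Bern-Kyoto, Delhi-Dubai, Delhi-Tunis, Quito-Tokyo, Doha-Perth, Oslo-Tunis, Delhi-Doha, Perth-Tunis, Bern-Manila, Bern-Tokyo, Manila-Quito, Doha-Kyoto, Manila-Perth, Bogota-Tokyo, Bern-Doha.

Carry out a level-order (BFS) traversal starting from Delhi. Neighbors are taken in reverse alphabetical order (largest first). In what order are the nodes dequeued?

Visit Delhi; enqueue Tunis, Sofia, Quito, Dubai, Doha, Bogota → queue [Tunis, Sofia, Quito, Dubai, Doha, Bogota]
Visit Tunis; enqueue Perth, Oslo, Milan → queue [Sofia, Quito, Dubai, Doha, Bogota, Perth, Oslo, Milan]
Visit Sofia → queue [Quito, Dubai, Doha, Bogota, Perth, Oslo, Milan]
Visit Quito; enqueue Tokyo, Manila → queue [Dubai, Doha, Bogota, Perth, Oslo, Milan, Tokyo, Manila]
Visit Dubai → queue [Doha, Bogota, Perth, Oslo, Milan, Tokyo, Manila]
Visit Doha; enqueue Kyoto, Bern → queue [Bogota, Perth, Oslo, Milan, Tokyo, Manila, Kyoto, Bern]
Visit Bogota → queue [Perth, Oslo, Milan, Tokyo, Manila, Kyoto, Bern]
Visit Perth → queue [Oslo, Milan, Tokyo, Manila, Kyoto, Bern]
Visit Oslo → queue [Milan, Tokyo, Manila, Kyoto, Bern]
Visit Milan → queue [Tokyo, Manila, Kyoto, Bern]
Visit Tokyo → queue [Manila, Kyoto, Bern]
Visit Manila → queue [Kyoto, Bern]
Visit Kyoto → queue [Bern]
Visit Bern → queue []

Delhi Tunis Sofia Quito Dubai Doha Bogota Perth Oslo Milan Tokyo Manila Kyoto Bern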